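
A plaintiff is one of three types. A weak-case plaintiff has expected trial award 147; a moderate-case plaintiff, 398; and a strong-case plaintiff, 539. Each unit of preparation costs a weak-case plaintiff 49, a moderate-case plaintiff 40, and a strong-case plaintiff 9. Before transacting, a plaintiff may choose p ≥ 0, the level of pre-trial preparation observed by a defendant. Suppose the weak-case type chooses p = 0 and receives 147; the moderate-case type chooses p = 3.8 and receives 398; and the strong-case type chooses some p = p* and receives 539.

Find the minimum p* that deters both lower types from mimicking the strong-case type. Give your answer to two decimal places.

Weak-case type (on-path payoff 147) won't mimic when 147 ≥ 539 − 49·p*, i.e. p* ≥ 8.00.
Moderate-case type (on-path payoff 398 − 40×3.8 = 246) won't mimic when 246 ≥ 539 − 40·p*, i.e. p* ≥ 7.33.
Both must hold, so p* = max(8.00, 7.33) = 8.00. The weak-case type's constraint binds.

8.00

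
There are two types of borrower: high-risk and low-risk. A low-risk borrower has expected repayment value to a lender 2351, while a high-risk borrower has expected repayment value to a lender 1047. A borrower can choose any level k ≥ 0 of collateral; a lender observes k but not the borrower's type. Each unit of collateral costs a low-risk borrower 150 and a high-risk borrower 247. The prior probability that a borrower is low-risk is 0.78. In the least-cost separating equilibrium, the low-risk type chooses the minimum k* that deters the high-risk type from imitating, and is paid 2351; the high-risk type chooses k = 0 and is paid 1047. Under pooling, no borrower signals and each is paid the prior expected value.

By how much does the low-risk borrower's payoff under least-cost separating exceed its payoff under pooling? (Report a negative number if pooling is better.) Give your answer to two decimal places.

-505.02

Least-cost separating signal: k* solves 1047 = 2351 − 247·k*, so k* = (2351 − 1047)/247 ≈ 5.2794.
Low-risk type's separating payoff: 2351 − 150 × k* = 2351 − 150 × (2351 − 1047)/247 = 2351 − 195600/247 ≈ 1559.0972.
Pooling payoff: 0.78 × 2351 + 0.22 × 1047 = 2064.12.
Difference: 1559.0972 − 2064.12 = -505.0228, i.e. -505.02 to two decimal places.
The low-risk type would prefer the pooling outcome.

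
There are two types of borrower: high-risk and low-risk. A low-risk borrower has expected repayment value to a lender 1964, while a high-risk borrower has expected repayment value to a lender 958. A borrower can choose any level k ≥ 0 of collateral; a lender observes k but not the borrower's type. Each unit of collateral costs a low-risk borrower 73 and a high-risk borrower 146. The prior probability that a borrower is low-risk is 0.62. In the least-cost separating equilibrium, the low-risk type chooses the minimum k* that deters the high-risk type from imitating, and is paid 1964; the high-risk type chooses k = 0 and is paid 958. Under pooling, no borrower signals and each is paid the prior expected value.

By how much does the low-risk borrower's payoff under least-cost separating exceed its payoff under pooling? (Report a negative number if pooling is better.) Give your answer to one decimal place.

-120.7

Least-cost separating signal: k* solves 958 = 1964 − 146·k*, so k* = (1964 − 958)/146 ≈ 6.8904.
Low-risk type's separating payoff: 1964 − 73 × k* = 1964 − 73 × (1964 − 958)/146 = 1964 − 73438/146 = 1461.
Pooling payoff: 0.62 × 1964 + 0.38 × 958 = 1581.72.
Difference: 1461 − 1581.72 = -120.72, i.e. -120.7 to one decimal place.
The low-risk type would prefer the pooling outcome.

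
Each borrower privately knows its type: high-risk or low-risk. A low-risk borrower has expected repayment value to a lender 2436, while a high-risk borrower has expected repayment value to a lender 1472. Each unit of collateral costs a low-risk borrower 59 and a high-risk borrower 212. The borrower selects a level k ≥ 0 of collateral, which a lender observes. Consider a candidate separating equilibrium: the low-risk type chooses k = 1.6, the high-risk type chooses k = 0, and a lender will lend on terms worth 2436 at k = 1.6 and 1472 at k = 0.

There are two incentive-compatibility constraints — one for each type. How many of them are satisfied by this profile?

Low-risk type: signal → 2436 − 59 × 1.6 = 2341.6; deviate to 0 → 1472. IC holds (2341.6 ≥ 1472).
High-risk type: stay at 0 → 1472; mimic → 2436 − 212 × 1.6 = 2096.8. IC fails (1472 < 2096.8).
1 of 2 constraints hold, so this profile is not an equilibrium.

1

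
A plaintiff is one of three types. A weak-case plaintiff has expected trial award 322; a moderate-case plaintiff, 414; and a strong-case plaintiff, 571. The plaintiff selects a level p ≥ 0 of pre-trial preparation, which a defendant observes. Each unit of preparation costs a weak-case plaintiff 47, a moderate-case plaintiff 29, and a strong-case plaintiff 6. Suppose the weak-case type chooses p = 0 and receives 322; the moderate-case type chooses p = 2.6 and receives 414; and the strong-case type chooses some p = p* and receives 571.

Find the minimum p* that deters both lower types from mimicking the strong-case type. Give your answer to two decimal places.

8.01

Moderate-case type (on-path payoff 414 − 29×2.6 = 338.6) won't mimic when 338.6 ≥ 571 − 29·p*, i.e. p* ≥ 8.01.
Weak-case type (on-path payoff 322) won't mimic when 322 ≥ 571 − 47·p*, i.e. p* ≥ 5.30.
Both must hold, so p* = max(5.30, 8.01) = 8.01. The moderate-case type's constraint binds.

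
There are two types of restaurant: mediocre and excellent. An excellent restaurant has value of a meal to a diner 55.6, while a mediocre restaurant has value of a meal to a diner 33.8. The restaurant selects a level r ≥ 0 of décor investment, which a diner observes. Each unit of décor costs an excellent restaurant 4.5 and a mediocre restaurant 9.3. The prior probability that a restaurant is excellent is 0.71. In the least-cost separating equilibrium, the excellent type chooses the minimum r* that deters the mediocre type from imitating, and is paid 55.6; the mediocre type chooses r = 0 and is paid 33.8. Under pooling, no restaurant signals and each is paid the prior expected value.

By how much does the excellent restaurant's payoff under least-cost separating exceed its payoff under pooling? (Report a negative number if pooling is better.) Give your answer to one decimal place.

-4.2

Least-cost separating signal: r* solves 33.8 = 55.6 − 9.3·r*, so r* = (55.6 − 33.8)/9.3 ≈ 2.3441.
Excellent type's separating payoff: 55.6 − 4.5 × r* = 55.6 − 4.5 × (55.6 − 33.8)/9.3 = 55.6 − 98.1/9.3 ≈ 45.052.
Pooling payoff: 0.71 × 55.6 + 0.29 × 33.8 = 49.278.
Difference: 45.052 − 49.278 = -4.226, i.e. -4.2 to one decimal place.
The excellent type would prefer the pooling outcome.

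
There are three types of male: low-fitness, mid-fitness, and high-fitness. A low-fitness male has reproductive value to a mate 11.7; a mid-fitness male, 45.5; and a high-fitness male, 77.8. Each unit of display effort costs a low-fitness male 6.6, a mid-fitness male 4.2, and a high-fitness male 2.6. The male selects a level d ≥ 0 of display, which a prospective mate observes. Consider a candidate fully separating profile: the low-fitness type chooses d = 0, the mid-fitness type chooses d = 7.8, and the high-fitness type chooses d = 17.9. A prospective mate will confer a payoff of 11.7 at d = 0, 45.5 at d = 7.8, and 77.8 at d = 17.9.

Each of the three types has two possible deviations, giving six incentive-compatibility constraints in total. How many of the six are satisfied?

6

High-fitness (own payoff 77.8 − 2.6×17.9 = 31.26): to d=0 gives 11.7 → no gain ✓; to d=7.8 gives 45.5 − 2.6×7.8 = 25.22 → no gain ✓.
Low-fitness (own payoff 11.7): to d=7.8 gives 45.5 − 6.6×7.8 = -5.98 → no gain ✓; to d=17.9 gives 77.8 − 6.6×17.9 = -40.34 → no gain ✓.
Mid-fitness (own payoff 45.5 − 4.2×7.8 = 12.74): to d=0 gives 11.7 → no gain ✓; to d=17.9 gives 77.8 − 4.2×17.9 = 2.62 → no gain ✓.
6 of the 6 constraints hold; this profile is a separating equilibrium.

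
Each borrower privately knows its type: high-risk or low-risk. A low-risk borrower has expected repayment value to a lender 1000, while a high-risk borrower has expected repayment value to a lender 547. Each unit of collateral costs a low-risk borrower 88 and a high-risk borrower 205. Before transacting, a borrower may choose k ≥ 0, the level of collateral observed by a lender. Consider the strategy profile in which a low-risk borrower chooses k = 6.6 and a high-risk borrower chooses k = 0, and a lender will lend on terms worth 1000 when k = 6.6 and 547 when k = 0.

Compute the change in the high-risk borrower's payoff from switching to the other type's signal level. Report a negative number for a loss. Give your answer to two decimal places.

Playing k = 0 the high-risk borrower receives 547.
Deviating to k = 6.6 brings payment 1000 at cost 205 × 6.6 = 1353, netting -353.
Gain from deviating: -353 − 547 = -900.00.
The gain is negative, so the high-risk type's incentive-compatibility constraint is satisfied.

-900.00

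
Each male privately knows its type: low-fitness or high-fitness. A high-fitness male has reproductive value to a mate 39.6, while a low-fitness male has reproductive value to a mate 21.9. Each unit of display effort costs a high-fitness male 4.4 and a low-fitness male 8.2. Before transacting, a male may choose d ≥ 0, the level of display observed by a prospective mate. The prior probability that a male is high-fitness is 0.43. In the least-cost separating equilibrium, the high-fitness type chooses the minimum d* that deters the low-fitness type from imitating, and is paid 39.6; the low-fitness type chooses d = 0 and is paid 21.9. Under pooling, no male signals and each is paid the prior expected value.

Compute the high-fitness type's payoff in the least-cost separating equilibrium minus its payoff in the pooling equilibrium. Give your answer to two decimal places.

Least-cost separating signal: d* solves 21.9 = 39.6 − 8.2·d*, so d* = (39.6 − 21.9)/8.2 ≈ 2.1585.
High-fitness type's separating payoff: 39.6 − 4.4 × d* = 39.6 − 4.4 × (39.6 − 21.9)/8.2 = 39.6 − 77.88/8.2 ≈ 30.1024.
Pooling payoff: 0.43 × 39.6 + 0.57 × 21.9 = 29.511.
Difference: 30.1024 − 29.511 = 0.5914, i.e. 0.59 to two decimal places.
The high-fitness type prefers to separate.

0.59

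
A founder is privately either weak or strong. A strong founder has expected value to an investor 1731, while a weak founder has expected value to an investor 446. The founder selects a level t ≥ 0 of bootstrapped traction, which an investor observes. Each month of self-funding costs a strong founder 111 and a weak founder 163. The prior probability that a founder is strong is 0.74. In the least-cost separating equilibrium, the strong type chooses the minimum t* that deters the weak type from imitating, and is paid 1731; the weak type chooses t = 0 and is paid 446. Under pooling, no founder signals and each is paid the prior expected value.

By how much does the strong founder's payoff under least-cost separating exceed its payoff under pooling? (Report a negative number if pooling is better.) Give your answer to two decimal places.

-540.96

Least-cost separating signal: t* solves 446 = 1731 − 163·t*, so t* = (1731 − 446)/163 ≈ 7.8834.
Strong type's separating payoff: 1731 − 111 × t* = 1731 − 111 × (1731 − 446)/163 = 1731 − 142635/163 ≈ 855.9387.
Pooling payoff: 0.74 × 1731 + 0.26 × 446 = 1396.9.
Difference: 855.9387 − 1396.9 = -540.9613, i.e. -540.96 to two decimal places.
The strong type would prefer the pooling outcome.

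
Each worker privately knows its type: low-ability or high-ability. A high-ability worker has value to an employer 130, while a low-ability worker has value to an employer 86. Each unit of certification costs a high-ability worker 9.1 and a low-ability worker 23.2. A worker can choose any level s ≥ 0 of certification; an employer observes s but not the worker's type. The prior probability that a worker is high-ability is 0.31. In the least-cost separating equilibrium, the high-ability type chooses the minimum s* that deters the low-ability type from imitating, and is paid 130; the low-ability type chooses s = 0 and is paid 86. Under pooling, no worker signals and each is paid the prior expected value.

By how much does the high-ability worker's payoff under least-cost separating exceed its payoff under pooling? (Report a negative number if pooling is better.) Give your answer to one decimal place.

Least-cost separating signal: s* solves 86 = 130 − 23.2·s*, so s* = (130 − 86)/23.2 ≈ 1.8966.
High-ability type's separating payoff: 130 − 9.1 × s* = 130 − 9.1 × (130 − 86)/23.2 = 130 − 400.4/23.2 ≈ 112.741.
Pooling payoff: 0.31 × 130 + 0.69 × 86 = 99.64.
Difference: 112.741 − 99.64 = 13.101, i.e. 13.1 to one decimal place.
The high-ability type prefers to separate.

13.1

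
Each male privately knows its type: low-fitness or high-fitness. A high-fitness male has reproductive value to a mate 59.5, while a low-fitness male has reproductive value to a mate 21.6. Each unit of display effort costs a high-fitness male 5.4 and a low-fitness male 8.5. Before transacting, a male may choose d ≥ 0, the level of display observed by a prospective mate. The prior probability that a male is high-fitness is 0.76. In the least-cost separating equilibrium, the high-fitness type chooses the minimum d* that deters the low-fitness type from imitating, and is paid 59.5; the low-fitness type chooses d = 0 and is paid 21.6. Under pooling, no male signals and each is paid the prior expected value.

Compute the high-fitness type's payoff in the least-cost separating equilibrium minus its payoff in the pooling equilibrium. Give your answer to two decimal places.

-14.98

Least-cost separating signal: d* solves 21.6 = 59.5 − 8.5·d*, so d* = (59.5 − 21.6)/8.5 ≈ 4.4588.
High-fitness type's separating payoff: 59.5 − 5.4 × d* = 59.5 − 5.4 × (59.5 − 21.6)/8.5 = 59.5 − 204.66/8.5 ≈ 35.4224.
Pooling payoff: 0.76 × 59.5 + 0.24 × 21.6 = 50.404.
Difference: 35.4224 − 50.404 = -14.9816, i.e. -14.98 to two decimal places.
The high-fitness type would prefer the pooling outcome.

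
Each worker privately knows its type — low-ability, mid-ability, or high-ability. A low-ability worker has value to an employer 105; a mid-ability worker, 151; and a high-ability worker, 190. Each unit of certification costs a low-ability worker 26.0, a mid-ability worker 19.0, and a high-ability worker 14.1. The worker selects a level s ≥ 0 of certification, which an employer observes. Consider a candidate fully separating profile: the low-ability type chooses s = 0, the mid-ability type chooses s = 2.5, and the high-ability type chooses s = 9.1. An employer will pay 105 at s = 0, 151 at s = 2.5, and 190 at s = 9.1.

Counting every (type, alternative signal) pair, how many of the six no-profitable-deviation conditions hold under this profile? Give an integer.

3

Low-ability (own payoff 105): to s=2.5 gives 151 − 26.0×2.5 = 86 → no gain ✓; to s=9.1 gives 190 − 26.0×9.1 = -46.6 → no gain ✓.
High-ability (own payoff 190 − 14.1×9.1 = 61.69): to s=0 gives 105 → profitable ✗; to s=2.5 gives 151 − 14.1×2.5 = 115.75 → profitable ✗.
Mid-ability (own payoff 151 − 19.0×2.5 = 103.5): to s=0 gives 105 → profitable ✗; to s=9.1 gives 190 − 19.0×9.1 = 17.1 → no gain ✓.
3 of the 6 constraints hold; not an equilibrium.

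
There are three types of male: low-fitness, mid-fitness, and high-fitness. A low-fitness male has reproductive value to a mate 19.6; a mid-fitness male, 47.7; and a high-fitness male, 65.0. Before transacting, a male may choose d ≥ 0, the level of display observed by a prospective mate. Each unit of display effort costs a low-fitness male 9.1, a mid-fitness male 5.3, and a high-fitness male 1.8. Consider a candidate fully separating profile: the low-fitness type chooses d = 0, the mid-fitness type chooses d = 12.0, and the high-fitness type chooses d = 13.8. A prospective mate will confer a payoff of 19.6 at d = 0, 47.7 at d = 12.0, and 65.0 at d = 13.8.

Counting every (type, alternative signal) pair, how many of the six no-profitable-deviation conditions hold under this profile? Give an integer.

Mid-fitness (own payoff 47.7 − 5.3×12.0 = -15.9): to d=0 gives 19.6 → profitable ✗; to d=13.8 gives 65.0 − 5.3×13.8 = -8.14 → profitable ✗.
Low-fitness (own payoff 19.6): to d=12.0 gives 47.7 − 9.1×12.0 = -61.5 → no gain ✓; to d=13.8 gives 65.0 − 9.1×13.8 = -60.58 → no gain ✓.
High-fitness (own payoff 65.0 − 1.8×13.8 = 40.16): to d=0 gives 19.6 → no gain ✓; to d=12.0 gives 47.7 − 1.8×12.0 = 26.1 → no gain ✓.
4 of the 6 constraints hold; not an equilibrium.

4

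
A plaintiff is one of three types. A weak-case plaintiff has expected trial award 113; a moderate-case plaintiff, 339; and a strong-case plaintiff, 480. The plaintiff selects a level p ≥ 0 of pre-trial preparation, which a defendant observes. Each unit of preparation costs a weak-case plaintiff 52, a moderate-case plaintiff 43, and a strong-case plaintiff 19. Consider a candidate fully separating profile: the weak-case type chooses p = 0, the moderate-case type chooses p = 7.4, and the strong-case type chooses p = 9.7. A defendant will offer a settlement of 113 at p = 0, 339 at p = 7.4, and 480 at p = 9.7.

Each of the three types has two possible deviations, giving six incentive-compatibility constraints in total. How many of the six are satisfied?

Strong-case (own payoff 480 − 19×9.7 = 295.7): to p=0 gives 113 → no gain ✓; to p=7.4 gives 339 − 19×7.4 = 198.4 → no gain ✓.
Moderate-case (own payoff 339 − 43×7.4 = 20.8): to p=0 gives 113 → profitable ✗; to p=9.7 gives 480 − 43×9.7 = 62.9 → profitable ✗.
Weak-case (own payoff 113): to p=7.4 gives 339 − 52×7.4 = -45.8 → no gain ✓; to p=9.7 gives 480 − 52×9.7 = -24.4 → no gain ✓.
4 of the 6 constraints hold; not an equilibrium.

4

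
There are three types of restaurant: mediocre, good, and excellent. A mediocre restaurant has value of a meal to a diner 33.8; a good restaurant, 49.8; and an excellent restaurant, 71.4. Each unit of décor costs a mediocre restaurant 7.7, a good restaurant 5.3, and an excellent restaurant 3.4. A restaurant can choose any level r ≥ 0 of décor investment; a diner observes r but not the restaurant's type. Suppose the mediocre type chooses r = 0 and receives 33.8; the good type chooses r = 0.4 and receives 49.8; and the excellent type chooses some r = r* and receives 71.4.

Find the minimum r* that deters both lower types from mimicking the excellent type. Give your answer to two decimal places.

Good type (on-path payoff 49.8 − 5.3×0.4 = 47.68) won't mimic when 47.68 ≥ 71.4 − 5.3·r*, i.e. r* ≥ 4.48.
Mediocre type (on-path payoff 33.8) won't mimic when 33.8 ≥ 71.4 − 7.7·r*, i.e. r* ≥ 4.88.
Both must hold, so r* = max(4.88, 4.48) = 4.88. The mediocre type's constraint binds.

4.88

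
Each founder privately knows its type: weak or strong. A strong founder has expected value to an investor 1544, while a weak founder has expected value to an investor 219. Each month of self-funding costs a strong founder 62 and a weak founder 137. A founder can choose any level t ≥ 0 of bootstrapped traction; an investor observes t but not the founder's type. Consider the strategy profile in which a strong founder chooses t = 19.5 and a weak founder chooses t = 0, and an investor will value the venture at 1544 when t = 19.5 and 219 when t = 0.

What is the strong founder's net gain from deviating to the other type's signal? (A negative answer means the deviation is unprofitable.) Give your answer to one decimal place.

-116.0

Playing t = 19.5 the strong founder receives 1544 − 62 × 19.5 = 335.
Deviating to t = 0 yields 219 instead.
Gain from deviating: 219 − 335 = -116.0.
The gain is negative, so the strong type's incentive-compatibility constraint is satisfied.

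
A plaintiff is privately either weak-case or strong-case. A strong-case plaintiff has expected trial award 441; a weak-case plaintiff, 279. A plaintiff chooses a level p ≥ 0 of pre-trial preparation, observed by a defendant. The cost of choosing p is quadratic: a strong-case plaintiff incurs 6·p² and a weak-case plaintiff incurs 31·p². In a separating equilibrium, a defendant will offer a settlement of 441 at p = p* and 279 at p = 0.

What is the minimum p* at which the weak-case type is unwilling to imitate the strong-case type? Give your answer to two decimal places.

The weak-case type at p = 0 receives 279; imitating at p* yields 441 − 31·p*².
Indifference: 279 = 441 − 31·p*², so p*² = (441 − 279) / 31 ≈ 5.2258.
p* = √5.2258 ≈ 2.29.

2.29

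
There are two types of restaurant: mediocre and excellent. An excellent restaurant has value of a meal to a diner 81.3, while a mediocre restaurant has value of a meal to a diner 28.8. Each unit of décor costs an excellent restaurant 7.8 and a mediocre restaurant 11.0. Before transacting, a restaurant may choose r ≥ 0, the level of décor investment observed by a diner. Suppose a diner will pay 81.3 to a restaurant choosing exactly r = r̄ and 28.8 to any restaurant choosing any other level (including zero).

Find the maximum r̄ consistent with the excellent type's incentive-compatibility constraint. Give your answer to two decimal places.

Choosing r̄ yields the excellent type 81.3 − 7.8·r̄; choosing zero yields 28.8.
The excellent type is indifferent at 81.3 − 7.8·r̄ = 28.8, i.e. r̄ = (81.3 − 28.8) / 7.8 ≈ 6.73.
For any r̄ above 6.73 the excellent type would rather pool at zero, so separation collapses.

6.73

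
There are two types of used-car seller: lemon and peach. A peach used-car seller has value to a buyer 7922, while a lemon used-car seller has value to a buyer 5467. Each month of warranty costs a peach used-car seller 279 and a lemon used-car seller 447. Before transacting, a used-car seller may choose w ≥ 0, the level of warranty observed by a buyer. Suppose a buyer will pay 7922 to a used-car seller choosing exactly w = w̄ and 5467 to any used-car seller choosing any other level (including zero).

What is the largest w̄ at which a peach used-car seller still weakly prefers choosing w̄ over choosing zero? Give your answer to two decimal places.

Choosing w̄ yields the peach type 7922 − 279·w̄; choosing zero yields 5467.
The peach type is indifferent at 7922 − 279·w̄ = 5467, i.e. w̄ = (7922 − 5467) / 279 ≈ 8.80.
For any w̄ above 8.80 the peach type would rather pool at zero, so separation collapses.

8.80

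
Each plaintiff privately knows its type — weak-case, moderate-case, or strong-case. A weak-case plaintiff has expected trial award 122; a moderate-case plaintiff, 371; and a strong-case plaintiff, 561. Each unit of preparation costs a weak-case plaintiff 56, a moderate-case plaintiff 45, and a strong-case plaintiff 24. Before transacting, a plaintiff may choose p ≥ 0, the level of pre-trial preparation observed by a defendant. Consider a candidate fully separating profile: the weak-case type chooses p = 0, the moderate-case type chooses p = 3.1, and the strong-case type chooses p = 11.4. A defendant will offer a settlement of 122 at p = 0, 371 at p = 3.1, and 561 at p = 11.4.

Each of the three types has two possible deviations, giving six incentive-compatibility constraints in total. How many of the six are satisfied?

4

Moderate-case (own payoff 371 − 45×3.1 = 231.5): to p=0 gives 122 → no gain ✓; to p=11.4 gives 561 − 45×11.4 = 48 → no gain ✓.
Strong-case (own payoff 561 − 24×11.4 = 287.4): to p=0 gives 122 → no gain ✓; to p=3.1 gives 371 − 24×3.1 = 296.6 → profitable ✗.
Weak-case (own payoff 122): to p=3.1 gives 371 − 56×3.1 = 197.4 → profitable ✗; to p=11.4 gives 561 − 56×11.4 = -77.4 → no gain ✓.
4 of the 6 constraints hold; not an equilibrium.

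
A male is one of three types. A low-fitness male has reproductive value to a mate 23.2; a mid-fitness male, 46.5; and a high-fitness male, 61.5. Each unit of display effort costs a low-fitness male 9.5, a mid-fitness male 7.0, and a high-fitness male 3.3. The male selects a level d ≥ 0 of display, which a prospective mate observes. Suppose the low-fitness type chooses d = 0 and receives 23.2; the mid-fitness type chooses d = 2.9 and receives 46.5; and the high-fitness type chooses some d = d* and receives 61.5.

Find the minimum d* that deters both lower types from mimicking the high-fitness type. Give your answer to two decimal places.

Mid-fitness type (on-path payoff 46.5 − 7.0×2.9 = 26.2) won't mimic when 26.2 ≥ 61.5 − 7.0·d*, i.e. d* ≥ 5.04.
Low-fitness type (on-path payoff 23.2) won't mimic when 23.2 ≥ 61.5 − 9.5·d*, i.e. d* ≥ 4.03.
Both must hold, so d* = max(4.03, 5.04) = 5.04. The mid-fitness type's constraint binds.

5.04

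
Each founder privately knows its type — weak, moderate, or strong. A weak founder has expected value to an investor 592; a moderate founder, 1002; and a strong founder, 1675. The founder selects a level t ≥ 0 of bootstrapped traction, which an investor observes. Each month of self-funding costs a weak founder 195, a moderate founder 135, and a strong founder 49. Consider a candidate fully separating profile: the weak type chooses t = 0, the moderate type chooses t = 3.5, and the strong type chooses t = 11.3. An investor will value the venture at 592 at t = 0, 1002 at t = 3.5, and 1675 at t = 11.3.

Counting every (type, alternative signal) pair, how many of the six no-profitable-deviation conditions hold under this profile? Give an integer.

Strong (own payoff 1675 − 49×11.3 = 1121.3): to t=0 gives 592 → no gain ✓; to t=3.5 gives 1002 − 49×3.5 = 830.5 → no gain ✓.
Moderate (own payoff 1002 − 135×3.5 = 529.5): to t=0 gives 592 → profitable ✗; to t=11.3 gives 1675 − 135×11.3 = 149.5 → no gain ✓.
Weak (own payoff 592): to t=3.5 gives 1002 − 195×3.5 = 319.5 → no gain ✓; to t=11.3 gives 1675 − 195×11.3 = -528.5 → no gain ✓.
5 of the 6 constraints hold; not an equilibrium.

5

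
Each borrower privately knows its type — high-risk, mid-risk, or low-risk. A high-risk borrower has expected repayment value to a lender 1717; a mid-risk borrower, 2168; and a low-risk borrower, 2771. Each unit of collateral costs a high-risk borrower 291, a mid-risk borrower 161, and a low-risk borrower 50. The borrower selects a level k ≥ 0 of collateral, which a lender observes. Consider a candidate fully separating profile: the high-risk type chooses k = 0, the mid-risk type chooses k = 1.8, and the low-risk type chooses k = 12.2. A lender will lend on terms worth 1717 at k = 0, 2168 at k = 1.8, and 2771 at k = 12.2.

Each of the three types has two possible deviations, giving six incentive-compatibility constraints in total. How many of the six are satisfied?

Mid-risk (own payoff 2168 − 161×1.8 = 1878.2): to k=0 gives 1717 → no gain ✓; to k=12.2 gives 2771 − 161×12.2 = 806.8 → no gain ✓.
High-risk (own payoff 1717): to k=1.8 gives 2168 − 291×1.8 = 1644.2 → no gain ✓; to k=12.2 gives 2771 − 291×12.2 = -779.2 → no gain ✓.
Low-risk (own payoff 2771 − 50×12.2 = 2161): to k=0 gives 1717 → no gain ✓; to k=1.8 gives 2168 − 50×1.8 = 2078 → no gain ✓.
6 of the 6 constraints hold; this profile is a separating equilibrium.

6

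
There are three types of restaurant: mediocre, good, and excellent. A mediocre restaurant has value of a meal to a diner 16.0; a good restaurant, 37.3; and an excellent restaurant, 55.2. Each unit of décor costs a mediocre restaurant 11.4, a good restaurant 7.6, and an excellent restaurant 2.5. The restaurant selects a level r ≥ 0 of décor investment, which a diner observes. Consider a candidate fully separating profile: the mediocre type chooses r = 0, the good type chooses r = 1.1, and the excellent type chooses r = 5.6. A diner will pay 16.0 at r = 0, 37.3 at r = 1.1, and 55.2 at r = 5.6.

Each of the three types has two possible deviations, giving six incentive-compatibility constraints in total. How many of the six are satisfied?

Good (own payoff 37.3 − 7.6×1.1 = 28.94): to r=0 gives 16.0 → no gain ✓; to r=5.6 gives 55.2 − 7.6×5.6 = 12.64 → no gain ✓.
Mediocre (own payoff 16.0): to r=1.1 gives 37.3 − 11.4×1.1 = 24.76 → profitable ✗; to r=5.6 gives 55.2 − 11.4×5.6 = -8.64 → no gain ✓.
Excellent (own payoff 55.2 − 2.5×5.6 = 41.2): to r=0 gives 16.0 → no gain ✓; to r=1.1 gives 37.3 − 2.5×1.1 = 34.55 → no gain ✓.
5 of the 6 constraints hold; not an equilibrium.

5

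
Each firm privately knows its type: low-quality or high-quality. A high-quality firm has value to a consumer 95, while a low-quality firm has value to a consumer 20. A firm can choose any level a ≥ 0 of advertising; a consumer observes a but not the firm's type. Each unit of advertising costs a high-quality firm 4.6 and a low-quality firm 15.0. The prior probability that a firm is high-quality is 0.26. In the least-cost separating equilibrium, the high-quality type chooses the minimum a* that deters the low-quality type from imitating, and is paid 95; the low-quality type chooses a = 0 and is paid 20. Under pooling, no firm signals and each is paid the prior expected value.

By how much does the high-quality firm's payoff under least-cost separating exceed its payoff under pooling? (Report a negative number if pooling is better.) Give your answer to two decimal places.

32.50

Least-cost separating signal: a* solves 20 = 95 − 15.0·a*, so a* = (95 − 20)/15.0 = 5.
High-quality type's separating payoff: 95 − 4.6 × a* = 95 − 4.6 × (95 − 20)/15.0 = 95 − 345/15.0 = 72.
Pooling payoff: 0.26 × 95 + 0.74 × 20 = 39.5.
Difference: 72 − 39.5 = 32.50.
The high-quality type prefers to separate.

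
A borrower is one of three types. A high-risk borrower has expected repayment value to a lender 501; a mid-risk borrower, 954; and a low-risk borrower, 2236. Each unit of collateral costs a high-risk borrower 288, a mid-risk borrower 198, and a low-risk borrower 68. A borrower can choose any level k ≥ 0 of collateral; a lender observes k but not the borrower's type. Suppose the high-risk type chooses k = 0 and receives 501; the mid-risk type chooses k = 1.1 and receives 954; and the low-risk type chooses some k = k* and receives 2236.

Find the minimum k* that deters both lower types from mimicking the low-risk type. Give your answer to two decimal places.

7.57

Mid-risk type (on-path payoff 954 − 198×1.1 = 736.2) won't mimic when 736.2 ≥ 2236 − 198·k*, i.e. k* ≥ 7.57.
High-risk type (on-path payoff 501) won't mimic when 501 ≥ 2236 − 288·k*, i.e. k* ≥ 6.02.
Both must hold, so k* = max(6.02, 7.57) = 7.57. The mid-risk type's constraint binds.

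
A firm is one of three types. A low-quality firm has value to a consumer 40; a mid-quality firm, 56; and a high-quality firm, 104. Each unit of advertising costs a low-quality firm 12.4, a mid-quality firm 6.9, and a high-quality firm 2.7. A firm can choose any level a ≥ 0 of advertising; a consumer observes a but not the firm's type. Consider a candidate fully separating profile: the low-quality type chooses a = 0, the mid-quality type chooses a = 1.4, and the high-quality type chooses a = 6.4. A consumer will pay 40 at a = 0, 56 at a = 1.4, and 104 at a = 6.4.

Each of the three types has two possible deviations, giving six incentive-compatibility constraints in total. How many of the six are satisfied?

Mid-quality (own payoff 56 − 6.9×1.4 = 46.34): to a=0 gives 40 → no gain ✓; to a=6.4 gives 104 − 6.9×6.4 = 59.84 → profitable ✗.
Low-quality (own payoff 40): to a=1.4 gives 56 − 12.4×1.4 = 38.64 → no gain ✓; to a=6.4 gives 104 − 12.4×6.4 = 24.64 → no gain ✓.
High-quality (own payoff 104 − 2.7×6.4 = 86.72): to a=0 gives 40 → no gain ✓; to a=1.4 gives 56 − 2.7×1.4 = 52.22 → no gain ✓.
5 of the 6 constraints hold; not an equilibrium.

5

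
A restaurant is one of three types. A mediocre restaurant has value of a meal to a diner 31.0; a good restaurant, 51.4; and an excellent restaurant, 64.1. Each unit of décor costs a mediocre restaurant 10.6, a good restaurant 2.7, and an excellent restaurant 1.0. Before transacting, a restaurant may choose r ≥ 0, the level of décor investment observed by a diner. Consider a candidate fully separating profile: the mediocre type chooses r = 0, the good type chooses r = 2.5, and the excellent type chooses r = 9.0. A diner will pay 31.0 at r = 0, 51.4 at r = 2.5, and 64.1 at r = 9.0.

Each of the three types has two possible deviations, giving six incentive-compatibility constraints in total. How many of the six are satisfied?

6

Good (own payoff 51.4 − 2.7×2.5 = 44.65): to r=0 gives 31.0 → no gain ✓; to r=9.0 gives 64.1 − 2.7×9.0 = 39.8 → no gain ✓.
Mediocre (own payoff 31.0): to r=2.5 gives 51.4 − 10.6×2.5 = 24.9 → no gain ✓; to r=9.0 gives 64.1 − 10.6×9.0 = -31.3 → no gain ✓.
Excellent (own payoff 64.1 − 1.0×9.0 = 55.1): to r=0 gives 31.0 → no gain ✓; to r=2.5 gives 51.4 − 1.0×2.5 = 48.9 → no gain ✓.
6 of the 6 constraints hold; this profile is a separating equilibrium.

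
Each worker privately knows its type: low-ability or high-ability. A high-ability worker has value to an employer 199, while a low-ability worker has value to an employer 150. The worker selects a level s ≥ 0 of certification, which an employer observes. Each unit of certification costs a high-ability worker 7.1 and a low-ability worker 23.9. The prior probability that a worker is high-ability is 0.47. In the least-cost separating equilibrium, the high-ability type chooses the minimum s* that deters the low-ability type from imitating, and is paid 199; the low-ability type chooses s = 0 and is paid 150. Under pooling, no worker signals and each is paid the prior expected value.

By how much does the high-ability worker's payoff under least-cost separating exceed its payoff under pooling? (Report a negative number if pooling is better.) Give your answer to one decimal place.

11.4

Least-cost separating signal: s* solves 150 = 199 − 23.9·s*, so s* = (199 − 150)/23.9 ≈ 2.0502.
High-ability type's separating payoff: 199 − 7.1 × s* = 199 − 7.1 × (199 − 150)/23.9 = 199 − 347.9/23.9 ≈ 184.444.
Pooling payoff: 0.47 × 199 + 0.53 × 150 = 173.03.
Difference: 184.444 − 173.03 = 11.414, i.e. 11.4 to one decimal place.
The high-ability type prefers to separate.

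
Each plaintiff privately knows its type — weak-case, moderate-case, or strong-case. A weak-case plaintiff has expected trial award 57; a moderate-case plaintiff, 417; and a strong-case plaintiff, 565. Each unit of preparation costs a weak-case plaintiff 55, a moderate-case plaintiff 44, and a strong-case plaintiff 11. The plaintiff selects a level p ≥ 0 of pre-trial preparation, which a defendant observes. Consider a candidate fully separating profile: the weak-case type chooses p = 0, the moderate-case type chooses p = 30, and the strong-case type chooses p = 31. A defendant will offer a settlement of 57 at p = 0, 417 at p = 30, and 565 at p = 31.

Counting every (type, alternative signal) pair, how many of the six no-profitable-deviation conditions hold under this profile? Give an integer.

4

Weak-case (own payoff 57): to p=30 gives 417 − 55×30 = -1233 → no gain ✓; to p=31 gives 565 − 55×31 = -1140 → no gain ✓.
Strong-case (own payoff 565 − 11×31 = 224): to p=0 gives 57 → no gain ✓; to p=30 gives 417 − 11×30 = 87 → no gain ✓.
Moderate-case (own payoff 417 − 44×30 = -903): to p=0 gives 57 → profitable ✗; to p=31 gives 565 − 44×31 = -799 → profitable ✗.
4 of the 6 constraints hold; not an equilibrium.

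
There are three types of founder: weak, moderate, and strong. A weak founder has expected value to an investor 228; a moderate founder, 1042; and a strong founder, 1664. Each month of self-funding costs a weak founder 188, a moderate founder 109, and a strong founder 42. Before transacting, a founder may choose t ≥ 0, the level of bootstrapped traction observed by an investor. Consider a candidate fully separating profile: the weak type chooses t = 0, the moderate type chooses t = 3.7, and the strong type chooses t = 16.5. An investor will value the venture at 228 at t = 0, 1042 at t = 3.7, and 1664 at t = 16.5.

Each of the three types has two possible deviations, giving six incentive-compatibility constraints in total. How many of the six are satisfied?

5

Moderate (own payoff 1042 − 109×3.7 = 638.7): to t=0 gives 228 → no gain ✓; to t=16.5 gives 1664 − 109×16.5 = -134.5 → no gain ✓.
Strong (own payoff 1664 − 42×16.5 = 971): to t=0 gives 228 → no gain ✓; to t=3.7 gives 1042 − 42×3.7 = 886.6 → no gain ✓.
Weak (own payoff 228): to t=3.7 gives 1042 − 188×3.7 = 346.4 → profitable ✗; to t=16.5 gives 1664 − 188×16.5 = -1438 → no gain ✓.
5 of the 6 constraints hold; not an equilibrium.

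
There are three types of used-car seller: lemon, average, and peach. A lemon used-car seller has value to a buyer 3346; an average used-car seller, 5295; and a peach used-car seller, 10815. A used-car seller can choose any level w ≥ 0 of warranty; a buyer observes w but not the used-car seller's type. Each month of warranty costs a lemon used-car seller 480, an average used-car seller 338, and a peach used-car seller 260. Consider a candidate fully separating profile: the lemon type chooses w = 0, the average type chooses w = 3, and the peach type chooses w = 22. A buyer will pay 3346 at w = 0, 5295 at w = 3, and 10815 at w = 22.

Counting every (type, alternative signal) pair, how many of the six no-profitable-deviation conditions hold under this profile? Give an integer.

Average (own payoff 5295 − 338×3 = 4281): to w=0 gives 3346 → no gain ✓; to w=22 gives 10815 − 338×22 = 3379 → no gain ✓.
Peach (own payoff 10815 − 260×22 = 5095): to w=0 gives 3346 → no gain ✓; to w=3 gives 5295 − 260×3 = 4515 → no gain ✓.
Lemon (own payoff 3346): to w=3 gives 5295 − 480×3 = 3855 → profitable ✗; to w=22 gives 10815 − 480×22 = 255 → no gain ✓.
5 of the 6 constraints hold; not an equilibrium.

5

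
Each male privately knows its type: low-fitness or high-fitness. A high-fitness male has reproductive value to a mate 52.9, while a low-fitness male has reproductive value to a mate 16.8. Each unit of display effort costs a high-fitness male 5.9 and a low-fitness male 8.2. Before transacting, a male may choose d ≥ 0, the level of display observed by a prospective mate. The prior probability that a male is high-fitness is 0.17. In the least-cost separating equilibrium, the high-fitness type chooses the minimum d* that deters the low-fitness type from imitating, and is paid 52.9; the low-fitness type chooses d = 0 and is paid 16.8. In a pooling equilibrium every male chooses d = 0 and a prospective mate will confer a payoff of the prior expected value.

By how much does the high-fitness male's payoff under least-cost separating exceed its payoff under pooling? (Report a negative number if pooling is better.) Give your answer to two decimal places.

3.99

Least-cost separating signal: d* solves 16.8 = 52.9 − 8.2·d*, so d* = (52.9 − 16.8)/8.2 ≈ 4.4024.
High-fitness type's separating payoff: 52.9 − 5.9 × d* = 52.9 − 5.9 × (52.9 − 16.8)/8.2 = 52.9 − 212.99/8.2 ≈ 26.9256.
Pooling payoff: 0.17 × 52.9 + 0.83 × 16.8 = 22.937.
Difference: 26.9256 − 22.937 = 3.9886, i.e. 3.99 to two decimal places.
The high-fitness type prefers to separate.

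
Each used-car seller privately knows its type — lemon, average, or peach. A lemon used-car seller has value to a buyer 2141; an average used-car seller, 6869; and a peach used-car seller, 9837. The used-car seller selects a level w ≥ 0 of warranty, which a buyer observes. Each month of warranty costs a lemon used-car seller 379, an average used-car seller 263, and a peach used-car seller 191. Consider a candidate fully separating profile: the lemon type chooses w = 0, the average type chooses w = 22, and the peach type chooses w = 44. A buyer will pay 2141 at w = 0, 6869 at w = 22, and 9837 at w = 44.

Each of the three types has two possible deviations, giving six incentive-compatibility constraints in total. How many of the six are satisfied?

Peach (own payoff 9837 − 191×44 = 1433): to w=0 gives 2141 → profitable ✗; to w=22 gives 6869 − 191×22 = 2667 → profitable ✗.
Average (own payoff 6869 − 263×22 = 1083): to w=0 gives 2141 → profitable ✗; to w=44 gives 9837 − 263×44 = -1735 → no gain ✓.
Lemon (own payoff 2141): to w=22 gives 6869 − 379×22 = -1469 → no gain ✓; to w=44 gives 9837 − 379×44 = -6839 → no gain ✓.
3 of the 6 constraints hold; not an equilibrium.

3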